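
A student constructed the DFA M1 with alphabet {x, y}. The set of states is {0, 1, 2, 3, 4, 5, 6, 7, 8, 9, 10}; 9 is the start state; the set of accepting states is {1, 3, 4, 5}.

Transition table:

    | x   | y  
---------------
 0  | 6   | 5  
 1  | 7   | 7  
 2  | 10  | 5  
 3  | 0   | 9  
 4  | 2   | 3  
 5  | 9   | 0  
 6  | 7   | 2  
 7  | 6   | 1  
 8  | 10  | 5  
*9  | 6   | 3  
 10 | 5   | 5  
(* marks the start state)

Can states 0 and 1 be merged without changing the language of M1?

No

First remove the unreachable states {4,8}; 9 states remain.
Initial partition by acceptance: {1,3,5} | {0,2,6,7,9,10}.
Split {0,2,6,7,9,10} by δ(·,x) → {0,2,6,7,9} and {10}.
On input x, block {0,2,6,7,9} splits into {0,6,7,9} and {2}.
On input y, block {0,6,7,9} splits into {0,7,9} and {6}.
No further refinement is possible. Final partition (5 blocks): {1,3,5} | {0,7,9} | {10} | {2} | {6}.
0 and 1 end up in different blocks, so they are distinguishable. For instance, the string 'ε' is accepted from only 1.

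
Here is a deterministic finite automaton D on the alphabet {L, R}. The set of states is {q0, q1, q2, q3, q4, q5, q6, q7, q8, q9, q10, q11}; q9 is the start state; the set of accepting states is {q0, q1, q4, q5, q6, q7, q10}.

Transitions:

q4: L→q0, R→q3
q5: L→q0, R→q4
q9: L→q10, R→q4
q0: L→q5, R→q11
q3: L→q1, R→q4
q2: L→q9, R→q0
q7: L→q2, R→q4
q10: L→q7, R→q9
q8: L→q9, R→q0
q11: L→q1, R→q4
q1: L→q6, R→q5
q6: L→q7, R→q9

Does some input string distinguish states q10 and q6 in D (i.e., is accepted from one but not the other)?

States {q8} cannot be reached from the start state, so discard them.
P0 = {q0,q1,q4,q5,q6,q7,q10} | {q2,q3,q9,q11}.
Split {q0,q1,q4,q5,q6,q7,q10} by δ(·,L) → {q0,q1,q4,q5,q6,q10} and {q7}.
Refine {q0,q1,q4,q5,q6,q10} on symbol L: members go to different blocks, giving {q0,q1,q4,q5} and {q6,q10}.
Refine {q0,q1,q4,q5} on symbol L: members go to different blocks, giving {q0,q4,q5} and {q1}.
On input R, block {q0,q4,q5} splits into {q0,q4} and {q5}.
On input L, block {q0,q4} splits into {q0} and {q4}.
On input L, block {q2,q3,q9,q11} splits into {q3,q11} and {q2} and {q9}.
The partition is now stable with 9 blocks: {q0} | {q3,q11} | {q7} | {q6,q10} | {q1} | {q5} | {q4} | {q2} | {q9}.
q10 and q6 lie in the same block of the stable partition, so they are equivalent — no string distinguishes them.

No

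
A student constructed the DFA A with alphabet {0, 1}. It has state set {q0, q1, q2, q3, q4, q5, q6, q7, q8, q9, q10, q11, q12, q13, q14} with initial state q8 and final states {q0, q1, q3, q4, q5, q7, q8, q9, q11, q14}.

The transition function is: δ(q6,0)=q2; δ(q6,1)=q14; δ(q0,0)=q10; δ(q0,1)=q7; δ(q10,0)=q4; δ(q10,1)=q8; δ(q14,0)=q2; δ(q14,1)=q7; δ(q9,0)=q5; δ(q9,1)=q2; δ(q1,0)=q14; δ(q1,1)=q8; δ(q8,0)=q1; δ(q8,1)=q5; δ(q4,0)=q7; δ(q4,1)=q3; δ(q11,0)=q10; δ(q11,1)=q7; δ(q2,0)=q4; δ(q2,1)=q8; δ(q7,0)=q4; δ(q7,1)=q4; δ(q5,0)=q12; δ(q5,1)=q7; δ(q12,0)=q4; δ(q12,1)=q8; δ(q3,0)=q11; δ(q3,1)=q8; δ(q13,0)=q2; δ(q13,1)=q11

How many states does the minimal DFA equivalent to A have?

6

States {q0,q6,q9,q13} cannot be reached from the start state, so discard them.
Start with accepting vs non-accepting: {q1,q3,q4,q5,q7,q8,q11,q14} | {q2,q10,q12}.
Split {q1,q3,q4,q5,q7,q8,q11,q14} by δ(·,0) → {q1,q3,q4,q7,q8} and {q5,q11,q14}.
Split {q1,q3,q4,q7,q8} by δ(·,0) → {q4,q7,q8} and {q1,q3}.
Split {q4,q7,q8} by δ(·,0) → {q4,q7} and {q8}.
Split {q4,q7} by δ(·,1) → {q4} and {q7}.
Stable partition: {q4} | {q2,q10,q12} | {q5,q11,q14} | {q1,q3} | {q8} | {q7} — 6 equivalence classes.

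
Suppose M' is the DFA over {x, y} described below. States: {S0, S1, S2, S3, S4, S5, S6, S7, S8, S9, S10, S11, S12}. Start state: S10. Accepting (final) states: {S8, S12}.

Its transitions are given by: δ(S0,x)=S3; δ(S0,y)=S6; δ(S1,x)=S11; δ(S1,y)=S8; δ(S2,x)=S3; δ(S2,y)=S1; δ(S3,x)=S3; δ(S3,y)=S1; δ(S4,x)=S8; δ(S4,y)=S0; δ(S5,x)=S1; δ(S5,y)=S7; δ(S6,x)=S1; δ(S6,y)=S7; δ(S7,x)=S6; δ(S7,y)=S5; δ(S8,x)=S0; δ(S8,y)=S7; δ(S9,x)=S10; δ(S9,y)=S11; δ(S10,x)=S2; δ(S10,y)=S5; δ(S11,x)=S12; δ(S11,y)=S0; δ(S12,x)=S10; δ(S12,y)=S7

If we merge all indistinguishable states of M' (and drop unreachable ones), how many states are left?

States {S4,S9} cannot be reached from the start state, so discard them.
Initial partition by acceptance: {S8,S12} | {S0,S1,S2,S3,S5,S6,S7,S10,S11}.
Refine {S0,S1,S2,S3,S5,S6,S7,S10,S11} on symbol x: members go to different blocks, giving {S0,S1,S2,S3,S5,S6,S7,S10} and {S11}.
Refine {S0,S1,S2,S3,S5,S6,S7,S10} on symbol x: members go to different blocks, giving {S0,S2,S3,S5,S6,S7,S10} and {S1}.
Split {S0,S2,S3,S5,S6,S7,S10} by δ(·,x) → {S0,S2,S3,S7,S10} and {S5,S6}.
Refine {S0,S2,S3,S7,S10} on symbol x: members go to different blocks, giving {S0,S2,S3,S10} and {S7}.
Split {S0,S2,S3,S10} by δ(·,y) → {S0,S10} and {S2,S3}.
The partition is now stable with 7 blocks: {S8,S12} | {S0,S10} | {S11} | {S1} | {S5,S6} | {S7} | {S2,S3}.

7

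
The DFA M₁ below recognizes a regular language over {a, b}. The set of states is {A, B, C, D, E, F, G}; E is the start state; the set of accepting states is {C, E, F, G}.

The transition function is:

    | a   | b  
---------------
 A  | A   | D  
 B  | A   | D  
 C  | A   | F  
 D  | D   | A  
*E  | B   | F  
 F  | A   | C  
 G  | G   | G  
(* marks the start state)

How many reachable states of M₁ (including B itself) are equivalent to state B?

3

First remove the unreachable states {G}; 6 states remain.
Start with accepting vs non-accepting: {C,E,F} | {A,B,D}.
The partition is now stable with 2 blocks: {C,E,F} | {A,B,D}.
State B belongs to the block {A,B,D}, which has 3 states.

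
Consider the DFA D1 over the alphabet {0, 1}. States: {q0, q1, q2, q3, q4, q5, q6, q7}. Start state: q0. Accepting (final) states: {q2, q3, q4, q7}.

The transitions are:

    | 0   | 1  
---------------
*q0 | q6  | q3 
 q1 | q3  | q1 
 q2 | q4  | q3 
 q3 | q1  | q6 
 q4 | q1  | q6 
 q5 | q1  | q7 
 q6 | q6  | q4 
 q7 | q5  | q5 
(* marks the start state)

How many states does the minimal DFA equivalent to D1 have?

States {q2,q5,q7} cannot be reached from the start state, so discard them.
Start with accepting vs non-accepting: {q3,q4} | {q0,q1,q6}.
On input 0, block {q0,q1,q6} splits into {q0,q6} and {q1}.
The partition is now stable with 3 blocks: {q3,q4} | {q0,q6} | {q1}.

3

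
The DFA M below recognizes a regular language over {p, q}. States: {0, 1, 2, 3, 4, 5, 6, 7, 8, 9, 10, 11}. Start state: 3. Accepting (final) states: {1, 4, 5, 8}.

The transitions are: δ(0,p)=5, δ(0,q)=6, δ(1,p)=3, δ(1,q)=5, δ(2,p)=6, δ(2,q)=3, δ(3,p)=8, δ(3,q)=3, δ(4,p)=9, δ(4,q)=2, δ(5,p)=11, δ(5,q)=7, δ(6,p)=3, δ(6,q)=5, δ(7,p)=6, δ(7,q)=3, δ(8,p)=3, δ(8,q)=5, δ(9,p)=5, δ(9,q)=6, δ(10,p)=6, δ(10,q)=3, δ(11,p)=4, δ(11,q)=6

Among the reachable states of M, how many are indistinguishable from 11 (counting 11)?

2

States {0,1,10} cannot be reached from the start state, so discard them.
P0 = {4,5,8} | {2,3,6,7,9,11}.
On input q, block {4,5,8} splits into {4,5} and {8}.
Refine {2,3,6,7,9,11} on symbol p: members go to different blocks, giving {2,6,7} and {9,11} and {3}.
Split {2,6,7} by δ(·,p) → {2,7} and {6}.
Stable partition: {4,5} | {2,7} | {8} | {9,11} | {3} | {6} — 6 equivalence classes.
The equivalence class containing 11 is {9,11}, of size 2.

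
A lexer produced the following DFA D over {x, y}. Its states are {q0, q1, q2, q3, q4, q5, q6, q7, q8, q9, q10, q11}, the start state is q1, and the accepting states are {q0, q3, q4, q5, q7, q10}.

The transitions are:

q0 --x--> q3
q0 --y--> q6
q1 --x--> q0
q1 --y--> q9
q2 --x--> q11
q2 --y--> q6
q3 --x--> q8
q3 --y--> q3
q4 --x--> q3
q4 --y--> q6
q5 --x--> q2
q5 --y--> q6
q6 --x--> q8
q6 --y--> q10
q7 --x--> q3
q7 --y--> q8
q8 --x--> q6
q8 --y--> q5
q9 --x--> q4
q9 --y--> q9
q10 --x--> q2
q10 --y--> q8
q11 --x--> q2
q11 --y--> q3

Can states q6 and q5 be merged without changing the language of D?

Reachable states from the start: {q0,q1,q2,q3,q4,q5,q6,q8,q9,q10,q11}. Unreachable: {q7} — drop them.
P0 = {q0,q3,q4,q5,q10} | {q1,q2,q6,q8,q9,q11}.
Refine {q0,q3,q4,q5,q10} on symbol x: members go to different blocks, giving {q3,q5,q10} and {q0,q4}.
Split {q3,q5,q10} by δ(·,y) → {q5,q10} and {q3}.
Refine {q1,q2,q6,q8,q9,q11} on symbol x: members go to different blocks, giving {q2,q6,q8,q11} and {q1,q9}.
On input y, block {q2,q6,q8,q11} splits into {q6,q8} and {q2} and {q11}.
The partition is now stable with 7 blocks: {q5,q10} | {q6,q8} | {q0,q4} | {q3} | {q1,q9} | {q2} | {q11}.
q6 and q5 end up in different blocks, so they are distinguishable. For instance, the string 'ε' is accepted from only q5.

No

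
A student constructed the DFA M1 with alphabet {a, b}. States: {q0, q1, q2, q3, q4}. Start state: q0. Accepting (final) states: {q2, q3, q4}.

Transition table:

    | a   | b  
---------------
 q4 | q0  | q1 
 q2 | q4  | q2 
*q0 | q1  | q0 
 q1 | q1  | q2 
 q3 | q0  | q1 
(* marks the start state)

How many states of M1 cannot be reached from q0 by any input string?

BFS from q0 reaches {q0, q1, q2, q4}; the 1 state(s) q3 are never visited.

1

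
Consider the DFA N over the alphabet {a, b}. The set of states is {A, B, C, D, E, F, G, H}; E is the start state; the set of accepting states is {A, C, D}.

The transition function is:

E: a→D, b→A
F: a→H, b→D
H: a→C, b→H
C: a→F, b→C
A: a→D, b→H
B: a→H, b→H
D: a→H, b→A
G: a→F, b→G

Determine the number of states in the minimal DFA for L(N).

First remove the unreachable states {B,G}; 6 states remain.
Start with accepting vs non-accepting: {A,C,D} | {E,F,H}.
On input a, block {A,C,D} splits into {C,D} and {A}.
Split {C,D} by δ(·,b) → {C} and {D}.
On input a, block {E,F,H} splits into {E} and {F} and {H}.
The partition is now stable with 6 blocks: {C} | {E} | {A} | {D} | {F} | {H}.

6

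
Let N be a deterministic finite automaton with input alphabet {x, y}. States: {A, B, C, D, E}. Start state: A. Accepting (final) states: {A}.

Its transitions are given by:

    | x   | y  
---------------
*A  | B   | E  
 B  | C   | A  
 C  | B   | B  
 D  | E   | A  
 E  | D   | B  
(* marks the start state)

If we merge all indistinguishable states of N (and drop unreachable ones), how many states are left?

Every state is reachable, so we keep all 5.
Initial partition by acceptance: {A} | {B,C,D,E}.
Refine {B,C,D,E} on symbol y: members go to different blocks, giving {B,D} and {C,E}.
The partition is now stable with 3 blocks: {A} | {B,D} | {C,E}.

3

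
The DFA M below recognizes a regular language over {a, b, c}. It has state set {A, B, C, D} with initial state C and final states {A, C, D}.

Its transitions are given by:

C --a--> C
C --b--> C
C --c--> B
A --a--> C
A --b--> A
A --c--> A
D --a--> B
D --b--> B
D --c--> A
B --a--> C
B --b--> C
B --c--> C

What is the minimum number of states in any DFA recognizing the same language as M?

2

States {A,D} cannot be reached from the start state, so discard them.
P0 = {C} | {B}.
Stable partition: {C} | {B} — 2 equivalence classes.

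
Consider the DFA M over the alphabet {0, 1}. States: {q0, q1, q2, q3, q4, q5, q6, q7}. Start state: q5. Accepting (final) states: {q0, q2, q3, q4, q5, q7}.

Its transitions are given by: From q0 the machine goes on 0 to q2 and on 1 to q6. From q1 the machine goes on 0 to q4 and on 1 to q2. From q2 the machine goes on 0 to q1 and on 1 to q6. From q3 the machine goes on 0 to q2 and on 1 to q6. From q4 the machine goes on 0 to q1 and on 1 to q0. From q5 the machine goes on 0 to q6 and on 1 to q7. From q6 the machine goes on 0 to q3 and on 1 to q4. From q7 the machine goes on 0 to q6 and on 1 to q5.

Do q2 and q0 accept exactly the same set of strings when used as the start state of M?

No

Every state is reachable, so we keep all 8.
Start with accepting vs non-accepting: {q0,q2,q3,q4,q5,q7} | {q1,q6}.
Split {q0,q2,q3,q4,q5,q7} by δ(·,0) → {q2,q4,q5,q7} and {q0,q3}.
On input 1, block {q2,q4,q5,q7} splits into {q5,q7} and {q2} and {q4}.
Refine {q1,q6} on symbol 0: members go to different blocks, giving {q1} and {q6}.
Stable partition: {q5,q7} | {q1} | {q0,q3} | {q2} | {q4} | {q6} — 6 equivalence classes.
q2 and q0 end up in different blocks, so they are distinguishable. For instance, the string '0' is accepted from only q0.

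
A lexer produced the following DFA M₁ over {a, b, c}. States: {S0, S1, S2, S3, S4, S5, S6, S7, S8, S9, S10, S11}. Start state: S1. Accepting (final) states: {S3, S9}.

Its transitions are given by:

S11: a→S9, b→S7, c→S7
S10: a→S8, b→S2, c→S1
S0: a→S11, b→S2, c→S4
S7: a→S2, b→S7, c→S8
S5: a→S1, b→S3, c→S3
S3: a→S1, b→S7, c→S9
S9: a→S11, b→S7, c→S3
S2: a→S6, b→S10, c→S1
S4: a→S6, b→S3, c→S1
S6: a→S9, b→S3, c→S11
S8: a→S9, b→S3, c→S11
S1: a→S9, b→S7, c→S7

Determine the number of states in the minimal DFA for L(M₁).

5

Reachable states from the start: {S1,S2,S3,S6,S7,S8,S9,S10,S11}. Unreachable: {S0,S4,S5} — drop them.
Start with accepting vs non-accepting: {S3,S9} | {S1,S2,S6,S7,S8,S10,S11}.
Split {S1,S2,S6,S7,S8,S10,S11} by δ(·,a) → {S1,S6,S8,S11} and {S2,S7,S10}.
On input b, block {S1,S6,S8,S11} splits into {S1,S11} and {S6,S8}.
Refine {S2,S7,S10} on symbol a: members go to different blocks, giving {S2,S10} and {S7}.
The partition is now stable with 5 blocks: {S3,S9} | {S1,S11} | {S2,S10} | {S6,S8} | {S7}.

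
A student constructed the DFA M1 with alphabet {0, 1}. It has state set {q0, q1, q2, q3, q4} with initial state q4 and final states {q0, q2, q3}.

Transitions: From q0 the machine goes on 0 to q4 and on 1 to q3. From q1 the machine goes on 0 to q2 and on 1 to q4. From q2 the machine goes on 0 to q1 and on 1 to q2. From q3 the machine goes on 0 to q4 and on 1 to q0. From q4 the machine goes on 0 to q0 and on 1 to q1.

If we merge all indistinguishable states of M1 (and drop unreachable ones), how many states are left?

2

All states are reachable from the start state.
Initial partition by acceptance: {q0,q2,q3} | {q1,q4}.
No further refinement is possible. Final partition (2 blocks): {q0,q2,q3} | {q1,q4}.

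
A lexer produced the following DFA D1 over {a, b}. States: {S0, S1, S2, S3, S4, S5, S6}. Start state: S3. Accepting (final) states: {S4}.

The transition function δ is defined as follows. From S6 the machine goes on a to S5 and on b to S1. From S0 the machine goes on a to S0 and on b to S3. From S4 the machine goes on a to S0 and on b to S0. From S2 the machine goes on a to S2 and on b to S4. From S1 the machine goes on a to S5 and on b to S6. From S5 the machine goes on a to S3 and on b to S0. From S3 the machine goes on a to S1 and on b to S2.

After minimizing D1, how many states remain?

Start with accepting vs non-accepting: {S4} | {S0,S1,S2,S3,S5,S6}.
Split {S0,S1,S2,S3,S5,S6} by δ(·,b) → {S0,S1,S3,S5,S6} and {S2}.
Split {S0,S1,S3,S5,S6} by δ(·,b) → {S0,S1,S5,S6} and {S3}.
On input a, block {S0,S1,S5,S6} splits into {S0,S1,S6} and {S5}.
Refine {S0,S1,S6} on symbol a: members go to different blocks, giving {S1,S6} and {S0}.
Stable partition: {S4} | {S1,S6} | {S2} | {S3} | {S5} | {S0} — 6 equivalence classes.

6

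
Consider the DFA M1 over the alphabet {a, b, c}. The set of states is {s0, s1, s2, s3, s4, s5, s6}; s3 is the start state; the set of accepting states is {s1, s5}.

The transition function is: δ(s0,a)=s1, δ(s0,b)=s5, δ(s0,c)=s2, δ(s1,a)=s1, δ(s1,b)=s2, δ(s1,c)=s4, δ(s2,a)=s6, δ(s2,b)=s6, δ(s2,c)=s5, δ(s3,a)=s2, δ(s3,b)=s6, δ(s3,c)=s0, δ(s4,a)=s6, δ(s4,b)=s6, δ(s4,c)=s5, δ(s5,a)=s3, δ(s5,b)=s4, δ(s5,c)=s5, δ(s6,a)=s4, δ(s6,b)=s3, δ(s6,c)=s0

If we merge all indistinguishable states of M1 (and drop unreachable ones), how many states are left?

5

Every state is reachable, so we keep all 7.
Start with accepting vs non-accepting: {s1,s5} | {s0,s2,s3,s4,s6}.
On input a, block {s1,s5} splits into {s1} and {s5}.
Split {s0,s2,s3,s4,s6} by δ(·,a) → {s2,s3,s4,s6} and {s0}.
Split {s2,s3,s4,s6} by δ(·,c) → {s2,s4} and {s3,s6}.
Stable partition: {s1} | {s2,s4} | {s5} | {s0} | {s3,s6} — 5 equivalence classes.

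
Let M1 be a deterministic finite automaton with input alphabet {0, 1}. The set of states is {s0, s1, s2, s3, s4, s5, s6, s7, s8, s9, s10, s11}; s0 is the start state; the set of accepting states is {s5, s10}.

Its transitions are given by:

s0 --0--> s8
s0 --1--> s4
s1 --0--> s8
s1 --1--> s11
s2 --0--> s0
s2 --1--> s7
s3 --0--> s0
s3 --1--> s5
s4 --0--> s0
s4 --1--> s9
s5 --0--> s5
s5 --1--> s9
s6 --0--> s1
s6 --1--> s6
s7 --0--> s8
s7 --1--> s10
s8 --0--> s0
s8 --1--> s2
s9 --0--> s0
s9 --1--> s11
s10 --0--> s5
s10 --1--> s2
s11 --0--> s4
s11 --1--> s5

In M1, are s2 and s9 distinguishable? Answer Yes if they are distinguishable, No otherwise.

States {s1,s3,s6} cannot be reached from the start state, so discard them.
P0 = {s5,s10} | {s0,s2,s4,s7,s8,s9,s11}.
On input 1, block {s0,s2,s4,s7,s8,s9,s11} splits into {s0,s2,s4,s8,s9} and {s7,s11}.
Split {s0,s2,s4,s8,s9} by δ(·,1) → {s0,s4,s8} and {s2,s9}.
Split {s0,s4,s8} by δ(·,1) → {s4,s8} and {s0}.
The partition is now stable with 5 blocks: {s5,s10} | {s4,s8} | {s7,s11} | {s2,s9} | {s0}.
s2 and s9 lie in the same block of the stable partition, so they are equivalent — no string distinguishes them.

No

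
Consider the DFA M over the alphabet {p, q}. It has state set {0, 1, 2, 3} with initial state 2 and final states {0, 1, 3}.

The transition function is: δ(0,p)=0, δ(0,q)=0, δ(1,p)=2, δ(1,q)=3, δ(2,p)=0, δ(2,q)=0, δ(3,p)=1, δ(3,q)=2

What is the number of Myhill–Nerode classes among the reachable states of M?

2

First remove the unreachable states {1,3}; 2 states remain.
Start with accepting vs non-accepting: {0} | {2}.
No further refinement is possible. Final partition (2 blocks): {0} | {2}.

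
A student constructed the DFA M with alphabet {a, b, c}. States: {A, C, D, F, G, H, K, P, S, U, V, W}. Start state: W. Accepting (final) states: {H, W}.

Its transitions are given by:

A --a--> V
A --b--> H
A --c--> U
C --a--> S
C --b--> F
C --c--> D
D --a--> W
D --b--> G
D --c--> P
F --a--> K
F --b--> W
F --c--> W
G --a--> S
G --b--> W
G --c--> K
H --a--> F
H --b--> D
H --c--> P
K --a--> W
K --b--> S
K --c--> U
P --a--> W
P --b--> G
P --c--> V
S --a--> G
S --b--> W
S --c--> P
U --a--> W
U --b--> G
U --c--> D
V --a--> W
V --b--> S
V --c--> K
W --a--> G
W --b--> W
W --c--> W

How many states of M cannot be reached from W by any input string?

4

No path from W leads to A, C, F, H; the other 8 states are all reachable.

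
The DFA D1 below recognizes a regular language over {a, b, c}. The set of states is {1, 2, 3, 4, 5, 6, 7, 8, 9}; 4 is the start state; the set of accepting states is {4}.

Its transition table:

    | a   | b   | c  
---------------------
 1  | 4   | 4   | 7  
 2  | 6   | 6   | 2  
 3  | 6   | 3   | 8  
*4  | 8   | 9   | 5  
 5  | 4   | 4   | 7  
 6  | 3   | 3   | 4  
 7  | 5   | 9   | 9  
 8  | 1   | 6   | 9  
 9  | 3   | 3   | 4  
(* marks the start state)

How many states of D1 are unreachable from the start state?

BFS from 4 reaches {1, 3, 4, 5, 6, 7, 8, 9}; the 1 state(s) 2 are never visited.

1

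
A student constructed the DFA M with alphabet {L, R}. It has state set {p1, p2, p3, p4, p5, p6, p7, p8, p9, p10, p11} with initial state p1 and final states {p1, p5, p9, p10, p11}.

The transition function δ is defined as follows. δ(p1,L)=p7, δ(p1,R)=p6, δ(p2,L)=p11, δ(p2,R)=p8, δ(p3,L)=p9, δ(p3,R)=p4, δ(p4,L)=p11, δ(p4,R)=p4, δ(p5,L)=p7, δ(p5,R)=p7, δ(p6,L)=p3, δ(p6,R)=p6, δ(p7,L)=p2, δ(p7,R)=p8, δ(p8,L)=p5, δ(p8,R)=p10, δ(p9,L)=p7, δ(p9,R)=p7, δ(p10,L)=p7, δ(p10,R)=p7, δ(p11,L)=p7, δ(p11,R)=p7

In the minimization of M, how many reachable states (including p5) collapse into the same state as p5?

4

Every state is reachable, so we keep all 11.
Start with accepting vs non-accepting: {p1,p5,p9,p10,p11} | {p2,p3,p4,p6,p7,p8}.
Split {p2,p3,p4,p6,p7,p8} by δ(·,L) → {p2,p3,p4,p8} and {p6,p7}.
On input R, block {p2,p3,p4,p8} splits into {p2,p3,p4} and {p8}.
On input R, block {p2,p3,p4} splits into {p3,p4} and {p2}.
Split {p6,p7} by δ(·,L) → {p6} and {p7}.
Refine {p1,p5,p9,p10,p11} on symbol R: members go to different blocks, giving {p5,p9,p10,p11} and {p1}.
Stable partition: {p5,p9,p10,p11} | {p3,p4} | {p6} | {p8} | {p2} | {p7} | {p1} — 7 equivalence classes.
The equivalence class containing p5 is {p5,p9,p10,p11}, of size 4.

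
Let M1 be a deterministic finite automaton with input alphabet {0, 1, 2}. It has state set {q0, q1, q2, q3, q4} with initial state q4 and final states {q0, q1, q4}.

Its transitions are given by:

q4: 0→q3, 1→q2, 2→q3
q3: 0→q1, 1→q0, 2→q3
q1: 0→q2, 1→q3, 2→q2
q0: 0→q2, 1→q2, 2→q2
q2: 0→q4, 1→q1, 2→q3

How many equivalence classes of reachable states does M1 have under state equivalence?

2

All states are reachable from the start state.
P0 = {q0,q1,q4} | {q2,q3}.
The partition is now stable with 2 blocks: {q0,q1,q4} | {q2,q3}.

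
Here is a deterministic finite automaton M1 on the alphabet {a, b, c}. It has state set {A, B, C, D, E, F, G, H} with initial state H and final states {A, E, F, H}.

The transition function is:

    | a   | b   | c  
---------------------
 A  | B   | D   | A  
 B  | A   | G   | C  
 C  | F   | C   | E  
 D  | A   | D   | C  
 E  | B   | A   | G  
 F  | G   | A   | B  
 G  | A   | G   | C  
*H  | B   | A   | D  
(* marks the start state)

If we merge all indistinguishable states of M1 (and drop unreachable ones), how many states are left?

4

All states are reachable from the start state.
P0 = {A,E,F,H} | {B,C,D,G}.
Refine {A,E,F,H} on symbol b: members go to different blocks, giving {E,F,H} and {A}.
Split {B,C,D,G} by δ(·,a) → {B,D,G} and {C}.
The partition is now stable with 4 blocks: {E,F,H} | {B,D,G} | {A} | {C}.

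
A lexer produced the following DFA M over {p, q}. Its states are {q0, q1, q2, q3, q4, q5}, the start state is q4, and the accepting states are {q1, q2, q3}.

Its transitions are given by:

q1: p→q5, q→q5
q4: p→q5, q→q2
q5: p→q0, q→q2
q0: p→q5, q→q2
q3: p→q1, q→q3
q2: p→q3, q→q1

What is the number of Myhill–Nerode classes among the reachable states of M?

4

Initial partition by acceptance: {q1,q2,q3} | {q0,q4,q5}.
Refine {q1,q2,q3} on symbol p: members go to different blocks, giving {q2,q3} and {q1}.
Split {q2,q3} by δ(·,p) → {q2} and {q3}.
No further refinement is possible. Final partition (4 blocks): {q2} | {q0,q4,q5} | {q1} | {q3}.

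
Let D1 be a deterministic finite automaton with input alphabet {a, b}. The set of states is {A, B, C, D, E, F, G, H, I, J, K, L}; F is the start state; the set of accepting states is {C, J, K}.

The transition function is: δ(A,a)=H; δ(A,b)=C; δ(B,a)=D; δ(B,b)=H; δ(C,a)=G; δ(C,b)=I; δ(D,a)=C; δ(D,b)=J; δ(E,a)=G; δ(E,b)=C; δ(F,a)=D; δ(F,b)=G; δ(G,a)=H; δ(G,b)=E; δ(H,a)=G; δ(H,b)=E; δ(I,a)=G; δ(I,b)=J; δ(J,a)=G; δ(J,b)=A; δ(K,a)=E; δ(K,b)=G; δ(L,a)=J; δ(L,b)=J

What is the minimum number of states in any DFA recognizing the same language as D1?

States {B,K,L} cannot be reached from the start state, so discard them.
P0 = {C,J} | {A,D,E,F,G,H,I}.
Split {A,D,E,F,G,H,I} by δ(·,a) → {A,E,F,G,H,I} and {D}.
Refine {A,E,F,G,H,I} on symbol a: members go to different blocks, giving {A,E,G,H,I} and {F}.
Split {A,E,G,H,I} by δ(·,b) → {A,E,I} and {G,H}.
No further refinement is possible. Final partition (5 blocks): {C,J} | {A,E,I} | {D} | {F} | {G,H}.

5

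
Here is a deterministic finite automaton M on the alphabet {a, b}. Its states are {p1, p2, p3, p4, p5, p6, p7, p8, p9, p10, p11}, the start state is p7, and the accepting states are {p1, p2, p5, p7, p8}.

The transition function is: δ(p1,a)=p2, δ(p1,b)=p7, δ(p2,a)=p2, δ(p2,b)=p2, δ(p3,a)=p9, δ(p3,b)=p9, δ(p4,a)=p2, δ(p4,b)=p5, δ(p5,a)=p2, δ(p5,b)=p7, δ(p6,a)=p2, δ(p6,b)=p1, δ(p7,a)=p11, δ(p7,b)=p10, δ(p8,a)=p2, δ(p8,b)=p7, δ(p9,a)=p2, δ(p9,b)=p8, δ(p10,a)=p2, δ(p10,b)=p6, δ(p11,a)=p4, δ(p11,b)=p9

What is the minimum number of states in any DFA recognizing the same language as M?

States {p3} cannot be reached from the start state, so discard them.
Initial partition by acceptance: {p1,p2,p5,p7,p8} | {p4,p6,p9,p10,p11}.
On input a, block {p1,p2,p5,p7,p8} splits into {p1,p2,p5,p8} and {p7}.
Refine {p1,p2,p5,p8} on symbol b: members go to different blocks, giving {p1,p5,p8} and {p2}.
Split {p4,p6,p9,p10,p11} by δ(·,a) → {p4,p6,p9,p10} and {p11}.
On input b, block {p4,p6,p9,p10} splits into {p4,p6,p9} and {p10}.
No further refinement is possible. Final partition (6 blocks): {p1,p5,p8} | {p4,p6,p9} | {p7} | {p2} | {p11} | {p10}.

6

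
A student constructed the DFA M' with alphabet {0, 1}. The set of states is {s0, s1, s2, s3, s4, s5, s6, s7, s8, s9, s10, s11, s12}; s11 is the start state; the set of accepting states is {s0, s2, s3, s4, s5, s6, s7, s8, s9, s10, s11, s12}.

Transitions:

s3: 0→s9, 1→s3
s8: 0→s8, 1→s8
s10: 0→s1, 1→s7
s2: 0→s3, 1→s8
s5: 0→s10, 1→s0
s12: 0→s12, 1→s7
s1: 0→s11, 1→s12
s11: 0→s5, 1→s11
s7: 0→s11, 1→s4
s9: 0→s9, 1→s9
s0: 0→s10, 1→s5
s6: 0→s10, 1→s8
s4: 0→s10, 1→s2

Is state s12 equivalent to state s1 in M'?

No

First remove the unreachable states {s6}; 12 states remain.
Start with accepting vs non-accepting: {s0,s2,s3,s4,s5,s7,s8,s9,s10,s11,s12} | {s1}.
On input 0, block {s0,s2,s3,s4,s5,s7,s8,s9,s10,s11,s12} splits into {s0,s2,s3,s4,s5,s7,s8,s9,s11,s12} and {s10}.
Split {s0,s2,s3,s4,s5,s7,s8,s9,s11,s12} by δ(·,0) → {s2,s3,s7,s8,s9,s11,s12} and {s0,s4,s5}.
On input 0, block {s2,s3,s7,s8,s9,s11,s12} splits into {s2,s3,s7,s8,s9,s12} and {s11}.
On input 0, block {s2,s3,s7,s8,s9,s12} splits into {s2,s3,s8,s9,s12} and {s7}.
On input 1, block {s2,s3,s8,s9,s12} splits into {s2,s3,s8,s9} and {s12}.
Split {s0,s4,s5} by δ(·,1) → {s0,s5} and {s4}.
The partition is now stable with 8 blocks: {s2,s3,s8,s9} | {s1} | {s10} | {s0,s5} | {s11} | {s7} | {s12} | {s4}.
s12 and s1 end up in different blocks, so they are distinguishable. For instance, the string 'ε' is accepted from only s12.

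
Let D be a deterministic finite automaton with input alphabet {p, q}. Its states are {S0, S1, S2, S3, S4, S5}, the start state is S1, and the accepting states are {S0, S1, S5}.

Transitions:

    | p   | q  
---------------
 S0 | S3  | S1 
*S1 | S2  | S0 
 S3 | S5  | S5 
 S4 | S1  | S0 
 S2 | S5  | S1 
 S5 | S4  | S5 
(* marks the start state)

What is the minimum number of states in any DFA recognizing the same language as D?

2

Initial partition by acceptance: {S0,S1,S5} | {S2,S3,S4}.
The partition is now stable with 2 blocks: {S0,S1,S5} | {S2,S3,S4}.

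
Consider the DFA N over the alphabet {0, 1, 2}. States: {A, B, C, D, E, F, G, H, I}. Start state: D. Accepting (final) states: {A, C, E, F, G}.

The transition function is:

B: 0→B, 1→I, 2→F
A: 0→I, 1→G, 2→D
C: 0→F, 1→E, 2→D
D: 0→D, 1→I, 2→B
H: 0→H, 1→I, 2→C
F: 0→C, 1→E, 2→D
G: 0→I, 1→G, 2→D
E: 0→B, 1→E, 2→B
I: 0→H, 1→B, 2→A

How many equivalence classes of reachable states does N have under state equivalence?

6

Start with accepting vs non-accepting: {A,C,E,F,G} | {B,D,H,I}.
Refine {A,C,E,F,G} on symbol 0: members go to different blocks, giving {A,E,G} and {C,F}.
Split {B,D,H,I} by δ(·,2) → {B,H} and {D} and {I}.
On input 0, block {A,E,G} splits into {A,G} and {E}.
Stable partition: {A,G} | {B,H} | {C,F} | {D} | {I} | {E} — 6 equivalence classes.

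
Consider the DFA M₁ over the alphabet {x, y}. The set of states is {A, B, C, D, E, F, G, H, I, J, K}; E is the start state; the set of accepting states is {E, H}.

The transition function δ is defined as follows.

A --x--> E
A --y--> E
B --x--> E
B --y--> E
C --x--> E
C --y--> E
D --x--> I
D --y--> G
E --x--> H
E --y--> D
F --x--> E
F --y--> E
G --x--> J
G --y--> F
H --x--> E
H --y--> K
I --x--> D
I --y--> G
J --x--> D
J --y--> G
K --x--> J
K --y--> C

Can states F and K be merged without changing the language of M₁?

First remove the unreachable states {A,B}; 9 states remain.
Start with accepting vs non-accepting: {E,H} | {C,D,F,G,I,J,K}.
Split {C,D,F,G,I,J,K} by δ(·,x) → {D,G,I,J,K} and {C,F}.
Refine {D,G,I,J,K} on symbol y: members go to different blocks, giving {D,I,J} and {G,K}.
Split {E,H} by δ(·,y) → {E} and {H}.
No further refinement is possible. Final partition (5 blocks): {E} | {D,I,J} | {C,F} | {G,K} | {H}.
F and K end up in different blocks, so they are distinguishable. For instance, the string 'x' is accepted from only F.

No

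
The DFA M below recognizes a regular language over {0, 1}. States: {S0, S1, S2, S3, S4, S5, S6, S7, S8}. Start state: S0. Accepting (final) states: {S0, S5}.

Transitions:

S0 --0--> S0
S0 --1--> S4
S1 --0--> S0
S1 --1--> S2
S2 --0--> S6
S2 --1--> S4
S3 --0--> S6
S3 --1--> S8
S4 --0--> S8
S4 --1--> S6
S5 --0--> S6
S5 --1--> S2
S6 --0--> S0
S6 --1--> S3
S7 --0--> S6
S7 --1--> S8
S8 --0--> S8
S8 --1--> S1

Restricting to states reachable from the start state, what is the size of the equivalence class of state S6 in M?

2

States {S5,S7} cannot be reached from the start state, so discard them.
Initial partition by acceptance: {S0} | {S1,S2,S3,S4,S6,S8}.
Split {S1,S2,S3,S4,S6,S8} by δ(·,0) → {S2,S3,S4,S8} and {S1,S6}.
Split {S2,S3,S4,S8} by δ(·,0) → {S2,S3} and {S4,S8}.
The partition is now stable with 4 blocks: {S0} | {S2,S3} | {S1,S6} | {S4,S8}.
The equivalence class containing S6 is {S1,S6}, of size 2.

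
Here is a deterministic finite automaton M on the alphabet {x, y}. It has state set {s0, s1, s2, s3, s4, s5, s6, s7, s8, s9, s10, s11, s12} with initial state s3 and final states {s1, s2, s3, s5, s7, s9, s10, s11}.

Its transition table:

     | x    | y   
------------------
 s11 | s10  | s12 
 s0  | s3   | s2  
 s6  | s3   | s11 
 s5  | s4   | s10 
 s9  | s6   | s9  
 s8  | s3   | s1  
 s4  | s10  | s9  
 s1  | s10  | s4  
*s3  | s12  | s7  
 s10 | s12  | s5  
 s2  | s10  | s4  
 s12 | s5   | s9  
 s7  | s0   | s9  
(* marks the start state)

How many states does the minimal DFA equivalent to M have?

Reachable states from the start: {s0,s2,s3,s4,s5,s6,s7,s9,s10,s11,s12}. Unreachable: {s1,s8} — drop them.
P0 = {s2,s3,s5,s7,s9,s10,s11} | {s0,s4,s6,s12}.
Split {s2,s3,s5,s7,s9,s10,s11} by δ(·,x) → {s3,s5,s7,s9,s10} and {s2,s11}.
Refine {s0,s4,s6,s12} on symbol y: members go to different blocks, giving {s0,s6} and {s4,s12}.
Split {s3,s5,s7,s9,s10} by δ(·,x) → {s3,s5,s10} and {s7,s9}.
Split {s3,s5,s10} by δ(·,y) → {s5,s10} and {s3}.
The partition is now stable with 6 blocks: {s5,s10} | {s0,s6} | {s2,s11} | {s4,s12} | {s7,s9} | {s3}.

6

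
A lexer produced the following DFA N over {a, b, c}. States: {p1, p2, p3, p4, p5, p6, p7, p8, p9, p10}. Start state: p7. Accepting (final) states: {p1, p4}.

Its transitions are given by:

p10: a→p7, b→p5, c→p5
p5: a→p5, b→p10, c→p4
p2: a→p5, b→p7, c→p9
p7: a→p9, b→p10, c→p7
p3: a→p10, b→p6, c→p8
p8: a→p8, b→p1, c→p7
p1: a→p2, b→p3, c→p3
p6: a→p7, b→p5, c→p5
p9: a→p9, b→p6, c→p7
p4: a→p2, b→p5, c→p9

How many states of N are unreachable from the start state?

Starting at p7 and following transitions, the reachable set is {p2, p4, p5, p6, p7, p9, p10}. That leaves p1, p3, p8 unreachable — 3 in total.

3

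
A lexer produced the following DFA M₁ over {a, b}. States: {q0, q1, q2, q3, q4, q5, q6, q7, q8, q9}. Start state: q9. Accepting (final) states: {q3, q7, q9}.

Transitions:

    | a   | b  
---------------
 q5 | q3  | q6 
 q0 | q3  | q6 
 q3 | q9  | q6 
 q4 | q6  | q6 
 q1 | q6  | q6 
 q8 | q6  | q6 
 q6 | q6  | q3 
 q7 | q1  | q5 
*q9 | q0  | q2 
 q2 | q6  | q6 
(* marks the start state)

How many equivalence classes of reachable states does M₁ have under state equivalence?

5

States {q1,q4,q5,q7,q8} cannot be reached from the start state, so discard them.
P0 = {q3,q9} | {q0,q2,q6}.
Split {q3,q9} by δ(·,a) → {q3} and {q9}.
Split {q0,q2,q6} by δ(·,a) → {q2,q6} and {q0}.
On input b, block {q2,q6} splits into {q2} and {q6}.
Stable partition: {q3} | {q2} | {q9} | {q0} | {q6} — 5 equivalence classes.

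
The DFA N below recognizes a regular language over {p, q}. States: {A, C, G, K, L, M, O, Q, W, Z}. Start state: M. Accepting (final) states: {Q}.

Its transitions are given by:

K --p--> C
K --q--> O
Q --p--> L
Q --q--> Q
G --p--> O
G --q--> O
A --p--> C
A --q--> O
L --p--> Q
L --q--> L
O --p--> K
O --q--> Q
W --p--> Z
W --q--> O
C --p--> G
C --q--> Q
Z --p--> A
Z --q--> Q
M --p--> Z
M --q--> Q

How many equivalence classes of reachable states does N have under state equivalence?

States {W} cannot be reached from the start state, so discard them.
Initial partition by acceptance: {Q} | {A,C,G,K,L,M,O,Z}.
On input p, block {A,C,G,K,L,M,O,Z} splits into {A,C,G,K,M,O,Z} and {L}.
Refine {A,C,G,K,M,O,Z} on symbol q: members go to different blocks, giving {C,M,O,Z} and {A,G,K}.
Split {C,M,O,Z} by δ(·,p) → {C,O,Z} and {M}.
No further refinement is possible. Final partition (5 blocks): {Q} | {C,O,Z} | {L} | {A,G,K} | {M}.

5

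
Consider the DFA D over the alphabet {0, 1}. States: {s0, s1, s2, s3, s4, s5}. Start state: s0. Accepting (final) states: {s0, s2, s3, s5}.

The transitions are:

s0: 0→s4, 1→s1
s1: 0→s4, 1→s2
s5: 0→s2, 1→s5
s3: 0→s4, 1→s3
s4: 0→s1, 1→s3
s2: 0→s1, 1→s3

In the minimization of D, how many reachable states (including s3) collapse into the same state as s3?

2

First remove the unreachable states {s5}; 5 states remain.
P0 = {s0,s2,s3} | {s1,s4}.
Split {s0,s2,s3} by δ(·,1) → {s2,s3} and {s0}.
Stable partition: {s2,s3} | {s1,s4} | {s0} — 3 equivalence classes.
State s3 belongs to the block {s2,s3}, which has 2 states.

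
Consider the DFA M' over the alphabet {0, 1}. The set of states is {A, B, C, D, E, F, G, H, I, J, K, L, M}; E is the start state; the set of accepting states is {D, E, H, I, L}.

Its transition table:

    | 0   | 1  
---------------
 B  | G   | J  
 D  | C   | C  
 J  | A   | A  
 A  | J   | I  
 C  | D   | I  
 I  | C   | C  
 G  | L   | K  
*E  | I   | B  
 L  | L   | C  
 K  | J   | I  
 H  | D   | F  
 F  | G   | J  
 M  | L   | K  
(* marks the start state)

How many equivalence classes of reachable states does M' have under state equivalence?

Reachable states from the start: {A,B,C,D,E,G,I,J,K,L}. Unreachable: {F,H,M} — drop them.
Start with accepting vs non-accepting: {D,E,I,L} | {A,B,C,G,J,K}.
On input 0, block {D,E,I,L} splits into {D,I} and {E,L}.
Split {A,B,C,G,J,K} by δ(·,0) → {A,B,J,K} and {C} and {G}.
On input 0, block {A,B,J,K} splits into {A,J,K} and {B}.
On input 1, block {A,J,K} splits into {A,K} and {J}.
Refine {E,L} on symbol 0: members go to different blocks, giving {E} and {L}.
No further refinement is possible. Final partition (8 blocks): {D,I} | {A,K} | {E} | {C} | {G} | {B} | {J} | {L}.

8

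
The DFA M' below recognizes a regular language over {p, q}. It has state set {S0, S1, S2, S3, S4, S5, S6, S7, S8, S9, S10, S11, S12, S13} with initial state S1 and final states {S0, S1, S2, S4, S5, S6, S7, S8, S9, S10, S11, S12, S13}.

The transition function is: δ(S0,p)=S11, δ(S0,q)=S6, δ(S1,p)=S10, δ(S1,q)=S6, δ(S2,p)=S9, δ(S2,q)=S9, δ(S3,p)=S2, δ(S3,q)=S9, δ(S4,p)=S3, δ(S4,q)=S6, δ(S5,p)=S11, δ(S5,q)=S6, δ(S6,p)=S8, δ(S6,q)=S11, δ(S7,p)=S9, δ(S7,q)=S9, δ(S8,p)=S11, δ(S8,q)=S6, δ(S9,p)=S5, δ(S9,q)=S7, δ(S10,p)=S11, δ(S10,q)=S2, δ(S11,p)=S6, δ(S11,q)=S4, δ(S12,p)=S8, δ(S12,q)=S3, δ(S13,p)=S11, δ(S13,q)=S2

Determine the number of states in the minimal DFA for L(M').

9

First remove the unreachable states {S0,S12,S13}; 11 states remain.
Start with accepting vs non-accepting: {S1,S2,S4,S5,S6,S7,S8,S9,S10,S11} | {S3}.
Refine {S1,S2,S4,S5,S6,S7,S8,S9,S10,S11} on symbol p: members go to different blocks, giving {S1,S2,S5,S6,S7,S8,S9,S10,S11} and {S4}.
Split {S1,S2,S5,S6,S7,S8,S9,S10,S11} by δ(·,q) → {S1,S2,S5,S6,S7,S8,S9,S10} and {S11}.
On input p, block {S1,S2,S5,S6,S7,S8,S9,S10} splits into {S1,S2,S6,S7,S9} and {S5,S8,S10}.
On input p, block {S1,S2,S6,S7,S9} splits into {S1,S6,S9} and {S2,S7}.
Refine {S1,S6,S9} on symbol q: members go to different blocks, giving {S1} and {S6} and {S9}.
Split {S5,S8,S10} by δ(·,q) → {S5,S8} and {S10}.
No further refinement is possible. Final partition (9 blocks): {S1} | {S3} | {S4} | {S11} | {S5,S8} | {S2,S7} | {S6} | {S9} | {S10}.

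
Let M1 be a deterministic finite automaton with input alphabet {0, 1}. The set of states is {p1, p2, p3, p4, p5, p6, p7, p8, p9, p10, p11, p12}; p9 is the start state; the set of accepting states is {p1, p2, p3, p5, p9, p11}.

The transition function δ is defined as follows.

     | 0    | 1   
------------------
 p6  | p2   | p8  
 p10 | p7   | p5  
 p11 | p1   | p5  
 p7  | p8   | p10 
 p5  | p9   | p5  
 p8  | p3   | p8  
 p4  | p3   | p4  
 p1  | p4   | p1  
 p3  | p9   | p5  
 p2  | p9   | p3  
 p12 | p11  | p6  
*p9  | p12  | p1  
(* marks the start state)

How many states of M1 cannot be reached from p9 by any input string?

2

BFS from p9 reaches {p1, p2, p3, p4, p5, p6, p8, p9, p11, p12}; the 2 state(s) p7, p10 are never visited.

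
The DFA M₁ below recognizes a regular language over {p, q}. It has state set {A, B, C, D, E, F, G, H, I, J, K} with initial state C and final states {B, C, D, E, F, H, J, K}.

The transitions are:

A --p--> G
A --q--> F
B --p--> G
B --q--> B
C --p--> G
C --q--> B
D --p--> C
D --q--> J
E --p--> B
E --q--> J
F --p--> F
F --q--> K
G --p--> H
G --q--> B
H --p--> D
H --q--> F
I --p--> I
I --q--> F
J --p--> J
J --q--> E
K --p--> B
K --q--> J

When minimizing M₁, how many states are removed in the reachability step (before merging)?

2

No path from C leads to A, I; the other 9 states are all reachable.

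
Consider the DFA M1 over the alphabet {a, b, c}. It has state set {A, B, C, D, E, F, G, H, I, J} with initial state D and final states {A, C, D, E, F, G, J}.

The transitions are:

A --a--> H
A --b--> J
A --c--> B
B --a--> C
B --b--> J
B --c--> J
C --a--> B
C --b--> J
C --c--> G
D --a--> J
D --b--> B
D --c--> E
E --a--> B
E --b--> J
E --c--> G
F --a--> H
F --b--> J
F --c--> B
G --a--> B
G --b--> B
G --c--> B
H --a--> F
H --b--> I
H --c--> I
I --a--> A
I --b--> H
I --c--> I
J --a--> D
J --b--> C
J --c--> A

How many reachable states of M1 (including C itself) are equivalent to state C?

Start with accepting vs non-accepting: {A,C,D,E,F,G,J} | {B,H,I}.
On input a, block {A,C,D,E,F,G,J} splits into {A,C,E,F,G} and {D,J}.
Refine {A,C,E,F,G} on symbol b: members go to different blocks, giving {A,C,E,F} and {G}.
Split {A,C,E,F} by δ(·,c) → {A,F} and {C,E}.
On input a, block {B,H,I} splits into {H,I} and {B}.
Refine {D,J} on symbol b: members go to different blocks, giving {D} and {J}.
The partition is now stable with 7 blocks: {A,F} | {H,I} | {D} | {G} | {C,E} | {B} | {J}.
State C belongs to the block {C,E}, which has 2 states.

2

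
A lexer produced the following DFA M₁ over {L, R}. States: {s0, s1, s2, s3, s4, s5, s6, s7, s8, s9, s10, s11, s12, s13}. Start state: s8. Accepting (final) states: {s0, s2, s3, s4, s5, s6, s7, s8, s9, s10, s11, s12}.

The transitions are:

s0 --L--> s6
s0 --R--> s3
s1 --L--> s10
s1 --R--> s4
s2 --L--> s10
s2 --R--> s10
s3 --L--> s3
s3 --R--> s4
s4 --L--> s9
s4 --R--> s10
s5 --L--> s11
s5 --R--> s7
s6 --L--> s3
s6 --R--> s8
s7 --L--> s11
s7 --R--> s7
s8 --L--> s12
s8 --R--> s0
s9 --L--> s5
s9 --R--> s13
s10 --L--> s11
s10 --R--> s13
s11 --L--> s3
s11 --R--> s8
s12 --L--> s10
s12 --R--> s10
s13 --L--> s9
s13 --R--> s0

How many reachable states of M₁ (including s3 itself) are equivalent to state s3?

States {s1,s2} cannot be reached from the start state, so discard them.
Start with accepting vs non-accepting: {s0,s3,s4,s5,s6,s7,s8,s9,s10,s11,s12} | {s13}.
Refine {s0,s3,s4,s5,s6,s7,s8,s9,s10,s11,s12} on symbol R: members go to different blocks, giving {s0,s3,s4,s5,s6,s7,s8,s11,s12} and {s9,s10}.
On input L, block {s0,s3,s4,s5,s6,s7,s8,s11,s12} splits into {s0,s3,s5,s6,s7,s8,s11} and {s4,s12}.
On input L, block {s0,s3,s5,s6,s7,s8,s11} splits into {s0,s3,s5,s6,s7,s11} and {s8}.
Split {s0,s3,s5,s6,s7,s11} by δ(·,R) → {s0,s5,s7} and {s6,s11} and {s3}.
On input R, block {s0,s5,s7} splits into {s5,s7} and {s0}.
Refine {s9,s10} on symbol L: members go to different blocks, giving {s9} and {s10}.
Refine {s4,s12} on symbol L: members go to different blocks, giving {s4} and {s12}.
Stable partition: {s5,s7} | {s13} | {s9} | {s4} | {s8} | {s6,s11} | {s3} | {s0} | {s10} | {s12} — 10 equivalence classes.
The equivalence class containing s3 is {s3}, of size 1.

1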